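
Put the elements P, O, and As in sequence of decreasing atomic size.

As, P, O

O is in period 2, group 16; P is in period 3, group 15; As is in period 4, group 15.
Radius decreases left→right (rising Z_eff, same n) and increases top→bottom (higher n).
Here both period and group differ, so the two effects have to be weighed against each other.
P > O: both effects reinforce here, so P is clearly the larger of the two.
As > P: As sits below P in group 15, so the down-group effect alone puts As larger.
Tabulated atomic radius (pm): O 63, P 111, As 121.
So from largest to smallest: As > P > O.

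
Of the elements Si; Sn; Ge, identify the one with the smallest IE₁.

Si is in period 3, group 14; Ge is in period 4, group 14; Sn is in period 5, group 14.
Removing the outermost electron gets harder across a period and easier down a group.
All are in group 14, so first ionization energy increases up the group.
The smallest IE₁ among these belongs to Sn.

Sn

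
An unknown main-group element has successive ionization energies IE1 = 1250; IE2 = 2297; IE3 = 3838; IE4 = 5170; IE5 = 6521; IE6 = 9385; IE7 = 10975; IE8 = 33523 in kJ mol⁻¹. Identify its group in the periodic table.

Look for the largest jump between consecutive ionization energies: IE8/IE7 ≈ 3.1, far larger than any earlier ratio.
That jump marks the point where a core electron is being removed. So the atom has 7 valence electrons.
A main-group element with 7 valence electrons is in group 17.

Group 17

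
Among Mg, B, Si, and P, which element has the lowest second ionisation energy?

Consider each +1 ion: Mg⁺ still has 1 valence electron; B⁺ still has 2 valence electrons; Si⁺ still has 3 valence electrons; P⁺ still has 4 valence electrons.
All are still removing valence electrons, so compare the +1 ions as you would atoms: IE_2 generally rises across a period (higher Z_eff) and falls down a group (larger shell), subject to the usual subshell exceptions.
Valence configurations: Mg⁺ [Ne]3s¹, B⁺ [He]2s², Si⁺ [Ne]3s²3p¹, P⁺ [Ne]3s²3p².
Approximate IE_2 values (kJ/mol): Mg 1451, B 2427, Si 1577, P 1907.
So the second ionization energies run Mg < Si < P < B.

Mg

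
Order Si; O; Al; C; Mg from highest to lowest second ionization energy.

O > C > Al > Si > Mg

After 1 electron has been removed, what remains? Si⁺ still has 3 valence electrons; O⁺ still has 5 valence electrons; Al⁺ still has 2 valence electrons; C⁺ still has 3 valence electrons; Mg⁺ still has 1 valence electron.
All are still removing valence electrons, so compare the +1 ions as you would atoms: IE_2 generally rises across a period (higher Z_eff) and falls down a group (larger shell), subject to the usual subshell exceptions.
Valence configurations: Si⁺ [Ne]3s²3p¹, O⁺ [He]2s²2p³, Al⁺ [Ne]3s², C⁺ [He]2s²2p¹, Mg⁺ [Ne]3s¹.
Si⁺ loses a lone 3p electron whereas Al⁺ must break into a filled 3s² pair, so IE_2(Al) > IE_2(Si) even though Si has the higher nuclear charge.
The numbers (kJ/mol): Si 1577, O 3388, Al 1817, C 2353, Mg 1451.
Putting it together, IE_2: Mg < Si < Al < C < O.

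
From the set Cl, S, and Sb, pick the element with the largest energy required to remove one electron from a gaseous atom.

Cl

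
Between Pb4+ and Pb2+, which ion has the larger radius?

Pb2+

Both ions have Z = 82 protons, but Pb4+ has lost more electrons, so its remaining electrons feel a larger effective nuclear charge per electron and are pulled in more tightly.
Higher positive charge → smaller ion, so Pb2+ > Pb4+.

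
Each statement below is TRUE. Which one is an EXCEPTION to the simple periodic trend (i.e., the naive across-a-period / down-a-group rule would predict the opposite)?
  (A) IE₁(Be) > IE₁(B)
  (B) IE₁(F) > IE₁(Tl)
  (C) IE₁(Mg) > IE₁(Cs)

The general trend: first ionisation energy increases across a period and decreases down a group.
(A) Be (period 2, group 2) vs B (period 2, group 13): the stated order contradicts the simple trend.
(B) F (period 2, group 17) vs Tl (period 6, group 13): the stated order agrees with the simple trend.
(C) Mg (period 3, group 2) vs Cs (period 6, group 1): the stated order agrees with the simple trend.
The exception is (A): removing B's lone 2p electron is easier than breaking Be's filled 2s².

(A)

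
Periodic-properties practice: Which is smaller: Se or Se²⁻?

Forming Se²⁻ adds 2 electrons to Se. More electron–electron repulsion in the same shell, with unchanged nuclear charge, lets the cloud expand.
An anion is larger than its parent atom: Se²⁻ > Se.

Se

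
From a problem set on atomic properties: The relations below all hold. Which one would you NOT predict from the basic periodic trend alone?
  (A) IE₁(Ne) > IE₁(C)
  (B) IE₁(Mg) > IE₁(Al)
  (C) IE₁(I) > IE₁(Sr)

(B)

The general trend: IE₁ increases across a period and decreases down a group.
(A) Ne (period 2, group 18) vs C (period 2, group 14): the stated order agrees with the simple trend.
(B) Mg (period 3, group 2) vs Al (period 3, group 13): the stated order contradicts the simple trend.
(C) I (period 5, group 17) vs Sr (period 5, group 2): the stated order agrees with the simple trend.
The exception is (B): Al's single 3p electron is easier to remove than one from Mg's filled 3s².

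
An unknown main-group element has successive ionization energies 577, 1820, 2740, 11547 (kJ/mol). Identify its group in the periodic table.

Group 13

Look for the largest jump between consecutive ionization energies: IE4/IE3 ≈ 4.2, far larger than any earlier ratio.
That jump marks the point where a core electron is being removed. So the atom has 3 valence electrons.
A main-group element with 3 valence electrons is in group 13.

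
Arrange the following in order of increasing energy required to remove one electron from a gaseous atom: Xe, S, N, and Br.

S, Br, Xe, N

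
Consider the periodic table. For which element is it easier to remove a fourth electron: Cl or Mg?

Cl

IE_4 is the cost of taking one more electron from the +3 cation: Cl³⁺ still has 4 valence electrons; Mg³⁺ is already 1 electron into the core.
Breaking into a closed-shell core is much more expensive than removing a leftover valence electron — Mg has the largest IE_4 here.
Approximate IE_4 values (kJ/mol): Cl 5159, Mg 10543.
So the fourth ionization energies run Cl < Mg.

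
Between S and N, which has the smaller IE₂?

S

The second ionization energy removes an electron from the +1 ion. For each element: S⁺ still has 5 valence electrons; N⁺ still has 4 valence electrons.
All are still removing valence electrons, so compare the +1 ions as you would atoms: IE_2 generally rises across a period (higher Z_eff) and falls down a group (larger shell), subject to the usual subshell exceptions.
Valence configurations: S⁺ [Ne]3s²3p³, N⁺ [He]2s²2p².
Approximate IE_2 values (kJ/mol): S 2252, N 2856.
Hence IE_2: S < N.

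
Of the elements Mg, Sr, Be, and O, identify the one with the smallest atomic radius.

Radius decreases left→right (rising Z_eff, same n) and increases top→bottom (higher n).
Here both period and group differ, so the two effects have to be weighed against each other.
Be > O: both are in period 2; the period trend gives Be the larger value.
Mg > Be: Mg sits below Be in group 2, so the down-group effect alone puts Mg larger.
Sr > Mg: Sr sits below Mg in group 2, so the down-group effect alone puts Sr larger.
Approximate values (pm): Be 102, O 63, Mg 139, Sr 185.
The smallest atomic radius among these belongs to O.

O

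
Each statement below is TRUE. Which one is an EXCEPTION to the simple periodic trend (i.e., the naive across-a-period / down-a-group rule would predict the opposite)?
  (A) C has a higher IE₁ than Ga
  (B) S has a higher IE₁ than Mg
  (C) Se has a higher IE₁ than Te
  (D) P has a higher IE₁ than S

The general trend: IE₁ increases across a period and decreases down a group.
(A) C (period 2, group 14) vs Ga (period 4, group 13): the stated order agrees with the simple trend.
(B) S (period 3, group 16) vs Mg (period 3, group 2): the stated order agrees with the simple trend.
(C) Se (period 4, group 16) vs Te (period 5, group 16): the stated order agrees with the simple trend.
(D) P (period 3, group 15) vs S (period 3, group 16): the stated order contradicts the simple trend.
The exception is (D): S (3p⁴) ionizes more easily than half-filled P (3p³) because the paired 3p electron in S is pushed out by e⁻–e⁻ repulsion.

(D)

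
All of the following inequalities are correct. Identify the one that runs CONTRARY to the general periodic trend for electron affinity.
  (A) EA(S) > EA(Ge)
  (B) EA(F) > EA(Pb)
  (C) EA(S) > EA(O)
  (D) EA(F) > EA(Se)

The general trend: electron affinity increases across a period and decreases down a group.
(A) S (period 3, group 16) vs Ge (period 4, group 14): the stated order agrees with the simple trend.
(B) F (period 2, group 17) vs Pb (period 6, group 14): the stated order agrees with the simple trend.
(C) S (period 3, group 16) vs O (period 2, group 16): the stated order contradicts the simple trend.
(D) F (period 2, group 17) vs Se (period 4, group 16): the stated order agrees with the simple trend.
The exception is (C): the compact 2p subshell of O repels the added electron more than S's larger 3p does.

(C)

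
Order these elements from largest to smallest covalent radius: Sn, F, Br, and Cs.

Cs > Sn > Br > F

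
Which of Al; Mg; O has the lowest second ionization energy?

The second ionization energy removes an electron from the +1 ion. For each element: Al⁺ still has 2 valence electrons; Mg⁺ still has 1 valence electron; O⁺ still has 5 valence electrons.
All are still removing valence electrons, so compare the +1 ions as you would atoms: IE_2 generally rises across a period (higher Z_eff) and falls down a group (larger shell), subject to the usual subshell exceptions.
Valence configurations: Al⁺ [Ne]3s², Mg⁺ [Ne]3s¹, O⁺ [He]2s²2p³.
Approximate IE_2 values (kJ/mol): Al 1817, Mg 1451, O 3388.
Putting it together, IE_2: Mg < Al < O.

Mg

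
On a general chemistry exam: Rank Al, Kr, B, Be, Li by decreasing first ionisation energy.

IE₁ increases left→right with effective nuclear charge and decreases top→bottom as the valence shell moves farther out.
These span different periods and groups, so the two trends combine.
Al > Li: period and group pull opposite ways; the across-period shift dominates (578 vs 520 kJ/mol).
B > Al: B sits above Al in group 13, so the down-group effect alone puts B higher.
Be > B: this pair runs against the simple trend — see the exception note.
Kr > Be: period and group pull opposite ways; the across-period shift dominates (1351 vs 900 kJ/mol).
Note the exception: Be has a higher first ionization energy than B, contrary to the simple trend — removing B's lone 2p electron is easier than breaking Be's filled 2s².
For reference (kJ/mol): Li 520, Be 900, B 801, Al 578, Kr 1351.
So from highest to lowest: Kr > Be > B > Al > Li.

Kr > Be > B > Al > Li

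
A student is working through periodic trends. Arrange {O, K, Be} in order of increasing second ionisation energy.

Consider each +1 ion: O⁺ still has 5 valence electrons; K⁺ is the bare [Ar] core; Be⁺ still has 1 valence electron.
Usually core removal costs more than valence removal, but here the competition is close: a tightly held n=2 valence electron can cost more to remove than an n=3 core electron, so the actual values have to decide it.
Valence configurations: O⁺ [He]2s²2p³, Be⁺ [He]2s¹.
Tabulated IE_2 (kJ/mol): O 3388, K 3052, Be 1757.
So the second ionization energies run Be < K < O.

Be < K < O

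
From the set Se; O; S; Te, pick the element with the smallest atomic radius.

O is in period 2, group 16; S is in period 3, group 16; Se is in period 4, group 16; Te is in period 5, group 16.
Atomic radius shrinks across a period as nuclear charge pulls the same shell inward, and grows down a group as new shells are added.
All are in group 16, so atomic radius increases down the group.
The smallest atomic radius among these belongs to O.

O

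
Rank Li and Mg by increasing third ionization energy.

The third ionization energy removes an electron from the +2 ion. For each element: Li²⁺ is already 1 electron into the core; Mg²⁺ is the bare [Ne] core.
All of these are removing an electron from a noble-gas core or deeper; the smaller core (lower principal quantum number) is held far more tightly, and within a period the higher nuclear charge binds the same core more tightly.
Approximate IE_3 values (kJ/mol): Li 11815, Mg 7733.
So the third ionization energies run Mg < Li.

Mg < Li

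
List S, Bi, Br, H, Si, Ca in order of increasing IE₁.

H is in period 1, group 1; Si is in period 3, group 14; S is in period 3, group 16; Ca is in period 4, group 2; Br is in period 4, group 17; Bi is in period 6, group 15.
First ionization energy rises across a period (greater Z_eff holds electrons more tightly) and falls down a group (valence electrons are farther from the nucleus).
Neither a single period nor a single group — weigh both effects.
Bi > Ca: the two effects oppose for this pair; the across-period effect wins (703 vs 590 kJ/mol).
Si > Bi: the two effects oppose for this pair; the down-group effect wins (786 vs 703 kJ/mol).
S > Si: both are in period 3; the period trend gives S the larger value.
Br > S: the two effects oppose for this pair; the across-period effect wins (1140 vs 1000 kJ/mol).
H > Br: the two effects oppose for this pair; the down-group effect wins (1312 vs 1140 kJ/mol).
For reference (kJ/mol): H 1312, Si 786, S 1000, Ca 590, Br 1140, Bi 703.
So from lowest to highest: Ca < Bi < Si < S < Br < H.

Ca < Bi < Si < S < Br < H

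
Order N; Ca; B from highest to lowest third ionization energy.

IE_3 is the cost of taking one more electron from the +2 cation: N²⁺ still has 3 valence electrons; Ca²⁺ is the bare [Ar] core; B²⁺ still has 1 valence electron.
Breaking into a closed-shell core is much more expensive than removing a leftover valence electron — Ca has the largest IE_3 here.
Valence configurations: N²⁺ [He]2s²2p¹, B²⁺ [He]2s¹.
The numbers (kJ/mol): N 4578, Ca 4912, B 3660.
So the third ionization energies run B < N < Ca.

Ca > N > B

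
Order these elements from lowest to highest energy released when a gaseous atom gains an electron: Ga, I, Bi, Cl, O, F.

O is in period 2, group 16; F is in period 2, group 17; Cl is in period 3, group 17; Ga is in period 4, group 13; I is in period 5, group 17; Bi is in period 6, group 15.
Adding an electron releases more energy for atoms nearer the top right (short of the noble gases).
Neither a single period nor a single group — weigh both effects.
Bi > Ga: period and group pull opposite ways; the across-period shift dominates (91 vs 29 kJ/mol).
O > Bi: both effects reinforce here, so O is clearly the higher of the two.
I > O: period and group pull opposite ways; the across-period shift dominates (295 vs 141 kJ/mol).
F > I: F sits above I in group 17, so the down-group effect alone puts F higher.
Cl > F: this pair runs against the simple trend — see the exception note.
Note the exception: Cl has a higher electron affinity than F, contrary to the simple trend — F's small 2p subshell makes the incoming electron feel strong e⁻–e⁻ repulsion, so Cl actually releases more energy on gaining an electron.
For reference (kJ/mol): O 141, F 328, Cl 349, Ga 29, I 295, Bi 91.
So from lowest to highest: Ga < Bi < O < I < F < Cl.

Ga < Bi < O < I < F < Cl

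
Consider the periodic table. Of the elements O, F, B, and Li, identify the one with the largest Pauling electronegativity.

F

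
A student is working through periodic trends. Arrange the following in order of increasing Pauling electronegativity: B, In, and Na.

B is in period 2, group 13; Na is in period 3, group 1; In is in period 5, group 13.
Atoms toward the upper right of the periodic table pull bonding electrons most strongly.
Here both period and group differ, so the two effects have to be weighed against each other.
In > Na: period and group pull opposite ways; the across-period shift dominates (1.78 vs 0.93).
B > In: they share group 13; the group trend gives B the larger value.
Approximate values (Pauling): B 2.04, Na 0.93, In 1.78.
So from lowest to highest: Na < In < B.

Na, In, B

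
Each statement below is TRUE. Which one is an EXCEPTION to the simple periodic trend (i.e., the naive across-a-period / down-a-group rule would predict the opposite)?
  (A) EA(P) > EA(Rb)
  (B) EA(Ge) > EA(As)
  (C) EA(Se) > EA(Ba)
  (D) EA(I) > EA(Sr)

The general trend: electron affinity increases across a period and decreases down a group.
(A) P (period 3, group 15) vs Rb (period 5, group 1): the stated order agrees with the simple trend.
(B) Ge (period 4, group 14) vs As (period 4, group 15): the stated order contradicts the simple trend.
(C) Se (period 4, group 16) vs Ba (period 6, group 2): the stated order agrees with the simple trend.
(D) I (period 5, group 17) vs Sr (period 5, group 2): the stated order agrees with the simple trend.
The exception is (B): adding an electron to As's half-filled 4p³ is unfavourable, so Ge (4p²) has the more exothermic EA.

(B)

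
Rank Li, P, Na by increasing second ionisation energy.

P < Na < Li

The second ionization energy removes an electron from the +1 ion. For each element: Li⁺ is the bare [He] core; P⁺ still has 4 valence electrons; Na⁺ is the bare [Ne] core.
Breaking into a closed-shell core is much more expensive than removing a leftover valence electron — Na and Li have the largest IE_2 here.
Approximate IE_2 values (kJ/mol): Li 7298, P 1907, Na 4562.
Putting it together, IE_2: P < Na < Li.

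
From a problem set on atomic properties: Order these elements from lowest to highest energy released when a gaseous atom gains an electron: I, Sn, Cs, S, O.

O is in period 2, group 16; S is in period 3, group 16; Sn is in period 5, group 14; I is in period 5, group 17; Cs is in period 6, group 1.
Adding an electron releases more energy for atoms nearer the top right (short of the noble gases).
Here both period and group differ, so the two effects have to be weighed against each other.
Sn > Cs: both effects reinforce here, so Sn is clearly the higher of the two.
O > Sn: relative to Sn, both the across-period and down-group shifts push O's electron affinity up.
S > O: this pair runs against the simple trend — see the exception note.
I > S: period and group pull opposite ways; the across-period shift dominates (295 vs 200 kJ/mol).
Note the exception: S has a higher electron affinity than O, contrary to the simple trend — the compact 2p subshell of O repels the added electron more than S's larger 3p does.
Tabulated electron affinity (kJ/mol): O 141, S 200, Sn 107, I 295, Cs 46.
So from lowest to highest: Cs < Sn < O < S < I.

Cs, Sn, O, S, I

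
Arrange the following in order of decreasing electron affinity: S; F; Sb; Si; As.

F, S, Si, Sb, As

F is in period 2, group 17; Si is in period 3, group 14; S is in period 3, group 16; As is in period 4, group 15; Sb is in period 5, group 15.
Atoms with high Z_eff and room in the valence shell (especially the halogens) have the most exothermic electron affinities.
Here both period and group differ, so the two effects have to be weighed against each other.
Sb > As: this pair runs against the simple trend — see the exception note.
Si > Sb: period and group pull opposite ways; the down-group shift dominates (134 vs 103 kJ/mol).
S > Si: S lies to the right of Si in period 3, so the across-period effect alone puts S higher.
F > S: relative to S, both the across-period and down-group shifts push F's electron affinity up.
Note the exception: Sb has a higher electron affinity than As, contrary to the simple trend — both are half-filled np³, but the pairing/repulsion penalty for the added electron shrinks as the p orbitals become larger and more diffuse down the group, and for Sb that outweighs the weaker nuclear attraction.
For reference (kJ/mol): F 328, Si 134, S 200, As 78, Sb 103.
So from highest to lowest: F > S > Si > Sb > As.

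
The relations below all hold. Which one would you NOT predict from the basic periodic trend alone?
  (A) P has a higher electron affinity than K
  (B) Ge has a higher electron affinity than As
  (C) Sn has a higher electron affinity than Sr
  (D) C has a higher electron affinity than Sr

The general trend: electron affinity increases across a period and decreases down a group.
(A) P (period 3, group 15) vs K (period 4, group 1): the stated order agrees with the simple trend.
(B) Ge (period 4, group 14) vs As (period 4, group 15): the stated order contradicts the simple trend.
(C) Sn (period 5, group 14) vs Sr (period 5, group 2): the stated order agrees with the simple trend.
(D) C (period 2, group 14) vs Sr (period 5, group 2): the stated order agrees with the simple trend.
The exception is (B): adding an electron to As's half-filled 4p³ is unfavourable, so Ge (4p²) has the more exothermic EA.

(B)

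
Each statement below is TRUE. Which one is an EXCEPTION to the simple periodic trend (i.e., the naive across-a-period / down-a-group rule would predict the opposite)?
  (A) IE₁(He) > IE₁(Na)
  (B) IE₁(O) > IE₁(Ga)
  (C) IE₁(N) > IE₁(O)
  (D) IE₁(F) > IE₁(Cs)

(C)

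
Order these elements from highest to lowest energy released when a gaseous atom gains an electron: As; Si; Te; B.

Te > Si > As > B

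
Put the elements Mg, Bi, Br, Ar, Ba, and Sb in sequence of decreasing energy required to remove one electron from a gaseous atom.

Mg is in period 3, group 2; Ar is in period 3, group 18; Br is in period 4, group 17; Sb is in period 5, group 15; Ba is in period 6, group 2; Bi is in period 6, group 15.
Removing the outermost electron gets harder across a period and easier down a group.
Neither a single period nor a single group — weigh both effects.
Bi > Ba: both are in period 6; the period trend gives Bi the larger value.
Mg > Bi: period and group pull opposite ways; the down-group shift dominates (738 vs 703 kJ/mol).
Sb > Mg: period and group pull opposite ways; the across-period shift dominates (831 vs 738 kJ/mol).
Br > Sb: relative to Sb, both the across-period and down-group shifts push Br's first ionization energy up.
Ar > Br: both effects reinforce here, so Ar is clearly the higher of the two.
Approximate values (kJ/mol): Mg 738, Ar 1521, Br 1140, Sb 831, Ba 503, Bi 703.
So from highest to lowest: Ar > Br > Sb > Mg > Bi > Ba.

Ar, Br, Sb, Mg, Bi, Ba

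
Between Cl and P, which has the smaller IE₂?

After 1 electron has been removed, what remains? Cl⁺ still has 6 valence electrons; P⁺ still has 4 valence electrons.
All are still removing valence electrons, so compare the +1 ions as you would atoms: IE_2 generally rises across a period (higher Z_eff) and falls down a group (larger shell), subject to the usual subshell exceptions.
Valence configurations: Cl⁺ [Ne]3s²3p⁴, P⁺ [Ne]3s²3p².
Approximate IE_2 values (kJ/mol): Cl 2298, P 1907.
Overall IE_2 order: P < Cl.

P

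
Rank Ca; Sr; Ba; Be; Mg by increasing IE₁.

Ba < Sr < Ca < Mg < Be

Be is in period 2, group 2; Mg is in period 3, group 2; Ca is in period 4, group 2; Sr is in period 5, group 2; Ba is in period 6, group 2.
First ionization energy rises across a period (greater Z_eff holds electrons more tightly) and falls down a group (valence electrons are farther from the nucleus).
All are in group 2, so first ionization energy increases up the group.
So from lowest to highest: Ba < Sr < Ca < Mg < Be.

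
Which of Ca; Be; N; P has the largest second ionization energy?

N

After 1 electron has been removed, what remains? Ca⁺ still has 1 valence electron; Be⁺ still has 1 valence electron; N⁺ still has 4 valence electrons; P⁺ still has 4 valence electrons.
All are still removing valence electrons, so compare the +1 ions as you would atoms: IE_2 generally rises across a period (higher Z_eff) and falls down a group (larger shell), subject to the usual subshell exceptions.
Valence configurations: Ca⁺ [Ar]4s¹, Be⁺ [He]2s¹, N⁺ [He]2s²2p², P⁺ [Ne]3s²3p².
Approximate IE_2 values (kJ/mol): Ca 1145, Be 1757, N 2856, P 1907.
Putting it together, IE_2: Ca < Be < P < N.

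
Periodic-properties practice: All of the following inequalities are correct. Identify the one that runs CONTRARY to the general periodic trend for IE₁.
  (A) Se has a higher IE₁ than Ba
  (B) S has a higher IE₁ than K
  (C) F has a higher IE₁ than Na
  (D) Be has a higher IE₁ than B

(D)

The general trend: IE₁ increases across a period and decreases down a group.
(A) Se (period 4, group 16) vs Ba (period 6, group 2): the stated order agrees with the simple trend.
(B) S (period 3, group 16) vs K (period 4, group 1): the stated order agrees with the simple trend.
(C) F (period 2, group 17) vs Na (period 3, group 1): the stated order agrees with the simple trend.
(D) Be (period 2, group 2) vs B (period 2, group 13): the stated order contradicts the simple trend.
The exception is (D): removing B's lone 2p electron is easier than breaking Be's filled 2s².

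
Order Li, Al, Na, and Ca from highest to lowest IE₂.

Li, Na, Al, Ca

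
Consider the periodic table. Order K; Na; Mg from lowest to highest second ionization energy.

Mg < K < Na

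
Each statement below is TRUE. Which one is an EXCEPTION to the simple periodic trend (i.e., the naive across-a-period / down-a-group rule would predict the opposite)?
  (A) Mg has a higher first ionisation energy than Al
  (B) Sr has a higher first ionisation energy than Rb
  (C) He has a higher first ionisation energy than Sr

(A)

The general trend: first ionisation energy increases across a period and decreases down a group.
(A) Mg (period 3, group 2) vs Al (period 3, group 13): the stated order contradicts the simple trend.
(B) Sr (period 5, group 2) vs Rb (period 5, group 1): the stated order agrees with the simple trend.
(C) He (period 1, group 18) vs Sr (period 5, group 2): the stated order agrees with the simple trend.
The exception is (A): Al's single 3p electron is easier to remove than one from Mg's filled 3s².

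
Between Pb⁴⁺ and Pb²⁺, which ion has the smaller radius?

Pb⁴⁺

Both ions have Z = 82 protons, but Pb⁴⁺ has lost more electrons, so its remaining electrons feel a larger effective nuclear charge per electron and are pulled in more tightly.
Higher positive charge → smaller ion, so Pb²⁺ > Pb⁴⁺.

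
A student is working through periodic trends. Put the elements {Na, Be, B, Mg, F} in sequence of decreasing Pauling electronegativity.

Be is in period 2, group 2; B is in period 2, group 13; F is in period 2, group 17; Na is in period 3, group 1; Mg is in period 3, group 2.
Atoms toward the upper right of the periodic table pull bonding electrons most strongly.
These span different periods and groups, so the two trends combine.
Mg > Na: Mg lies to the right of Na in period 3, so the across-period effect alone puts Mg higher.
Be > Mg: Be sits above Mg in group 2, so the down-group effect alone puts Be higher.
B > Be: both are in period 2; the period trend gives B the larger value.
F > B: both are in period 2; the period trend gives F the larger value.
For reference (Pauling): Be 1.57, B 2.04, F 3.98, Na 0.93, Mg 1.31.
So from highest to lowest: F > B > Be > Mg > Na.

F > B > Be > Mg > Na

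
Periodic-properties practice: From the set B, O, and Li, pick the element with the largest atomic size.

Li

Across a period the added protons contract the valence shell; down a group each new principal shell makes the atom larger.
All lie in period 2, so atomic radius increases right to left.
The largest atomic size among these belongs to Li.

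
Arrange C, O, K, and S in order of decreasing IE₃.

O, C, K, S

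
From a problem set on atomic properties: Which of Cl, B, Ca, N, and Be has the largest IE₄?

B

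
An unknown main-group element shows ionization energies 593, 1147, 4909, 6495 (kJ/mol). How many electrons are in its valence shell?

2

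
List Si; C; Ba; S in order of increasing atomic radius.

C is in period 2, group 14; Si is in period 3, group 14; S is in period 3, group 16; Ba is in period 6, group 2.
Radius decreases left→right (rising Z_eff, same n) and increases top→bottom (higher n).
Neither a single period nor a single group — weigh both effects.
S > C: the two effects oppose for this pair; the down-group effect wins (103 vs 75 pm).
Si > S: Si lies to the left of S in period 3, so the across-period effect alone puts Si larger.
Ba > Si: both effects reinforce here, so Ba is clearly the larger of the two.
Approximate values (pm): C 75, Si 116, S 103, Ba 196.
So from smallest to largest: C < S < Si < Ba.

C < S < Si < Ba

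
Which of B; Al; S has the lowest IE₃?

The third ionization energy removes an electron from the +2 ion. For each element: B²⁺ still has 1 valence electron; Al²⁺ still has 1 valence electron; S²⁺ still has 4 valence electrons.
All are still removing valence electrons, so compare the +2 ions as you would atoms: IE_3 generally rises across a period (higher Z_eff) and falls down a group (larger shell), subject to the usual subshell exceptions.
Valence configurations: B²⁺ [He]2s¹, Al²⁺ [Ne]3s¹, S²⁺ [Ne]3s²3p².
Approximate IE_3 values (kJ/mol): B 3660, Al 2745, S 3357.
Overall IE_3 order: Al < S < B.

Al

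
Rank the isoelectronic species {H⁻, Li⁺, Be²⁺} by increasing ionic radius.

All of these have 2 electrons, so size is governed by nuclear charge alone: the more protons, the stronger the pull on the same electron cloud, and the smaller the ion.
Nuclear charges: Be²⁺ (Z=4), Li⁺ (Z=3), H⁻ (Z=1).
Smallest to largest: Be²⁺ < Li⁺ < H⁻.

Be²⁺, Li⁺, H⁻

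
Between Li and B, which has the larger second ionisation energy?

Li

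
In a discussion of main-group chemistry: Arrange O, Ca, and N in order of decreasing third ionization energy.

O, Ca, N

The third ionization energy removes an electron from the +2 ion. For each element: O²⁺ still has 4 valence electrons; Ca²⁺ is the bare [Ar] core; N²⁺ still has 3 valence electrons.
Usually core removal costs more than valence removal, but here the competition is close: a tightly held n=2 valence electron can cost more to remove than an n=3 core electron, so the actual values have to decide it.
Valence configurations: O²⁺ [He]2s²2p², N²⁺ [He]2s²2p¹.
Tabulated IE_3 (kJ/mol): O 5300, Ca 4912, N 4578.
Hence IE_3: N < Ca < O.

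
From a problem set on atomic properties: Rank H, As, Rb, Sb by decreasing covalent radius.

Rb > Sb > As > H

H is in period 1, group 1; As is in period 4, group 15; Rb is in period 5, group 1; Sb is in period 5, group 15.
Radius decreases left→right (rising Z_eff, same n) and increases top→bottom (higher n).
Here both period and group differ, so the two effects have to be weighed against each other.
As > H: period and group pull opposite ways; the down-group shift dominates (121 vs 32 pm).
Sb > As: they share group 15; the group trend gives Sb the larger value.
Rb > Sb: Rb lies to the left of Sb in period 5, so the across-period effect alone puts Rb larger.
Tabulated atomic radius (pm): H 32, As 121, Rb 210, Sb 140.
So from largest to smallest: Rb > Sb > As > H.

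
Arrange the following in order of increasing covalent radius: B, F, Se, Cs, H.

H, F, B, Se, Cs

H is in period 1, group 1; B is in period 2, group 13; F is in period 2, group 17; Se is in period 4, group 16; Cs is in period 6, group 1.
Atomic radius shrinks across a period as nuclear charge pulls the same shell inward, and grows down a group as new shells are added.
Neither a single period nor a single group — weigh both effects.
F > H: period and group pull opposite ways; the down-group shift dominates (64 vs 32 pm).
B > F: B lies to the left of F in period 2, so the across-period effect alone puts B larger.
Se > B: period and group pull opposite ways; the down-group shift dominates (116 vs 85 pm).
Cs > Se: both effects reinforce here, so Cs is clearly the larger of the two.
Tabulated atomic radius (pm): H 32, B 85, F 64, Se 116, Cs 232.
So from smallest to largest: H < F < B < Se < Cs.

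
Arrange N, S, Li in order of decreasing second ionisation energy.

Li, N, S

After 1 electron has been removed, what remains? N⁺ still has 4 valence electrons; S⁺ still has 5 valence electrons; Li⁺ is the bare [He] core.
Breaking into a closed-shell core is much more expensive than removing a leftover valence electron — Li has the largest IE_2 here.
Valence configurations: N⁺ [He]2s²2p², S⁺ [Ne]3s²3p³.
The numbers (kJ/mol): N 2856, S 2252, Li 7298.
Overall IE_2 order: S < N < Li.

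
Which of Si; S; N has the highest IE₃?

N

After 2 electrons have been removed, what remains? Si²⁺ still has 2 valence electrons; S²⁺ still has 4 valence electrons; N²⁺ still has 3 valence electrons.
All are still removing valence electrons, so compare the +2 ions as you would atoms: IE_3 generally rises across a period (higher Z_eff) and falls down a group (larger shell), subject to the usual subshell exceptions.
Valence configurations: Si²⁺ [Ne]3s², S²⁺ [Ne]3s²3p², N²⁺ [He]2s²2p¹.
Tabulated IE_3 (kJ/mol): Si 3232, S 3357, N 4578.
Overall IE_3 order: Si < S < N.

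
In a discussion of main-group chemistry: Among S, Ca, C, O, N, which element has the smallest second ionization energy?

Consider each +1 ion: S⁺ still has 5 valence electrons; Ca⁺ still has 1 valence electron; C⁺ still has 3 valence electrons; O⁺ still has 5 valence electrons; N⁺ still has 4 valence electrons.
All are still removing valence electrons, so compare the +1 ions as you would atoms: IE_2 generally rises across a period (higher Z_eff) and falls down a group (larger shell), subject to the usual subshell exceptions.
Valence configurations: S⁺ [Ne]3s²3p³, Ca⁺ [Ar]4s¹, C⁺ [He]2s²2p¹, O⁺ [He]2s²2p³, N⁺ [He]2s²2p².
Approximate IE_2 values (kJ/mol): S 2252, Ca 1145, C 2353, O 3388, N 2856.
Hence IE_2: Ca < S < C < N < O.

Ca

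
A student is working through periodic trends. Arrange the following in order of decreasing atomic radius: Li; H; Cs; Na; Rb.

Cs > Rb > Na > Li > H

H is in period 1, group 1; Li is in period 2, group 1; Na is in period 3, group 1; Rb is in period 5, group 1; Cs is in period 6, group 1.
Across a period the added protons contract the valence shell; down a group each new principal shell makes the atom larger.
All are in group 1, so atomic radius increases down the group.
So from largest to smallest: Cs > Rb > Na > Li > H.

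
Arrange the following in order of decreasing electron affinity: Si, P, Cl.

EA tends to increase across a period and decrease down a group, though the pattern is less regular than for IE or radius.
All lie in period 3; the across-period trend (electron affinity increases left to right) applies, with the exception below.
Note the exception: Si has a higher electron affinity than P, contrary to the simple trend — adding an electron to P's half-filled 3p³ is unfavourable, so Si (3p²) has the more exothermic EA.
Tabulated electron affinity (kJ/mol): Si 134, P 72, Cl 349.
So from highest to lowest: Cl > Si > P.

Cl > Si > P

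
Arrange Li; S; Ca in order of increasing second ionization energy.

Ca < S < Li

After 1 electron has been removed, what remains? Li⁺ is the bare [He] core; S⁺ still has 5 valence electrons; Ca⁺ still has 1 valence electron.
Breaking into a closed-shell core is much more expensive than removing a leftover valence electron — Li has the largest IE_2 here.
Valence configurations: S⁺ [Ne]3s²3p³, Ca⁺ [Ar]4s¹.
Approximate IE_2 values (kJ/mol): Li 7298, S 2252, Ca 1145.
Putting it together, IE_2: Ca < S < Li.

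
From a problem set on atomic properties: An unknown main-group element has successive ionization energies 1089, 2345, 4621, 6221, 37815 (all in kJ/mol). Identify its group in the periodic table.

Look for the largest jump between consecutive ionization energies: IE5/IE4 ≈ 6.1, far larger than any earlier ratio.
That jump marks the point where a core electron is being removed. So the atom has 4 valence electrons.
A main-group element with 4 valence electrons is in group 14.

Group 14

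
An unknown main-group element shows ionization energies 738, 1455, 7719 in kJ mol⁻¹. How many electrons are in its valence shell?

2

Look for the largest jump between consecutive ionization energies: IE3/IE2 ≈ 5.3, far larger than any earlier ratio.
That jump marks the point where a core electron is being removed. So the atom has 2 valence electrons.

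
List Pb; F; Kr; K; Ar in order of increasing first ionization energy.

F is in period 2, group 17; Ar is in period 3, group 18; K is in period 4, group 1; Kr is in period 4, group 18; Pb is in period 6, group 14.
IE₁ increases left→right with effective nuclear charge and decreases top→bottom as the valence shell moves farther out.
Here both period and group differ, so the two effects have to be weighed against each other.
Pb > K: period and group pull opposite ways; the across-period shift dominates (716 vs 419 kJ/mol).
Kr > Pb: both effects reinforce here, so Kr is clearly the higher of the two.
Ar > Kr: they share group 18; the group trend gives Ar the larger value.
F > Ar: the two effects oppose for this pair; the down-group effect wins (1681 vs 1521 kJ/mol).
For reference (kJ/mol): F 1681, Ar 1521, K 419, Kr 1351, Pb 716.
So from lowest to highest: K < Pb < Kr < Ar < F.

K, Pb, Kr, Ar, F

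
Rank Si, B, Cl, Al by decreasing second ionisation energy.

IE_2 is the cost of taking one more electron from the +1 cation: Si⁺ still has 3 valence electrons; B⁺ still has 2 valence electrons; Cl⁺ still has 6 valence electrons; Al⁺ still has 2 valence electrons.
All are still removing valence electrons, so compare the +1 ions as you would atoms: IE_2 generally rises across a period (higher Z_eff) and falls down a group (larger shell), subject to the usual subshell exceptions.
Valence configurations: Si⁺ [Ne]3s²3p¹, B⁺ [He]2s², Cl⁺ [Ne]3s²3p⁴, Al⁺ [Ne]3s².
Si⁺ loses a lone 3p electron whereas Al⁺ must break into a filled 3s² pair, so IE_2(Al) > IE_2(Si) even though Si has the higher nuclear charge.
The numbers (kJ/mol): Si 1577, B 2427, Cl 2298, Al 1817.
So the second ionization energies run Si < Al < Cl < B.

B > Cl > Al > Si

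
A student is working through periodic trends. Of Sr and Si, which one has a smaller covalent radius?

Si is in period 3, group 14; Sr is in period 5, group 2.
Across a period the added protons contract the valence shell; down a group each new principal shell makes the atom larger.
Neither a single period nor a single group — weigh both effects.
Sr > Si: relative to Si, both the across-period and down-group shifts push Sr's atomic radius up.
Approximate values (pm): Si 116, Sr 185.
So Si has the smaller covalent radius (Si < Sr).

Si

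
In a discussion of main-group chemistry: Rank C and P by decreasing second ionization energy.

The second ionization energy removes an electron from the +1 ion. For each element: C⁺ still has 3 valence electrons; P⁺ still has 4 valence electrons.
All are still removing valence electrons, so compare the +1 ions as you would atoms: IE_2 generally rises across a period (higher Z_eff) and falls down a group (larger shell), subject to the usual subshell exceptions.
Valence configurations: C⁺ [He]2s²2p¹, P⁺ [Ne]3s²3p².
The numbers (kJ/mol): C 2353, P 1907.
Overall IE_2 order: P < C.

C > P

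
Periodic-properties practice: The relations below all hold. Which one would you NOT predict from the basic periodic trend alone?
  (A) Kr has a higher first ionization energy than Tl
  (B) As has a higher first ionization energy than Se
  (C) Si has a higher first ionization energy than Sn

The general trend: first ionization energy increases across a period and decreases down a group.
(A) Kr (period 4, group 18) vs Tl (period 6, group 13): the stated order agrees with the simple trend.
(B) As (period 4, group 15) vs Se (period 4, group 16): the stated order contradicts the simple trend.
(C) Si (period 3, group 14) vs Sn (period 5, group 14): the stated order agrees with the simple trend.
The exception is (B): Se (4p⁴) ionizes more easily than half-filled As (4p³).

(B)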